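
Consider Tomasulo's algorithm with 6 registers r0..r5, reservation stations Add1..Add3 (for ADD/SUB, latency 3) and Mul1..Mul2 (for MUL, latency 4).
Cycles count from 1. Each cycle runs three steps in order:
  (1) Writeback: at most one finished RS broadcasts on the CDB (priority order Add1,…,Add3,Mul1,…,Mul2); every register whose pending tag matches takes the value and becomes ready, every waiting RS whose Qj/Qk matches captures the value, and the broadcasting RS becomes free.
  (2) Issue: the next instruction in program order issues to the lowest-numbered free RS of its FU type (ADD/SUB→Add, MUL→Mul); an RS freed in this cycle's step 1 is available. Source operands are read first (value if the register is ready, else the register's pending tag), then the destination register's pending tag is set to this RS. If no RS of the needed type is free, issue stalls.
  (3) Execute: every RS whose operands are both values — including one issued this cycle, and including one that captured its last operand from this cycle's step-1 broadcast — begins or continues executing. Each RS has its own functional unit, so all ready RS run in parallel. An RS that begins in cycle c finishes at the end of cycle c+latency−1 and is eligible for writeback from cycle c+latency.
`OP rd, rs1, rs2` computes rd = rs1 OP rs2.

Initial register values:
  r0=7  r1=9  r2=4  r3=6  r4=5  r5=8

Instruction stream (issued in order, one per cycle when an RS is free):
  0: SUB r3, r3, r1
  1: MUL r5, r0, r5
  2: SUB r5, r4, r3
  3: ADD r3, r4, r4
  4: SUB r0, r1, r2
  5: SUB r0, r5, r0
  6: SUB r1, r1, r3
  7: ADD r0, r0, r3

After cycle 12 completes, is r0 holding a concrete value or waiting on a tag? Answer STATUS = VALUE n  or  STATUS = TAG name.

c1: issue SUB r3<-Add1 | r0:7,r1:9,r2:4,r3:Add1,r4:5,r5:8
c2: issue MUL r5<-Mul1 | r0:7,r1:9,r2:4,r3:Add1,r4:5,r5:Mul1
c3: issue SUB r5<-Add2 | r0:7,r1:9,r2:4,r3:Add1,r4:5,r5:Add2
c4: CDB Add1=-3; issue ADD r3<-Add1 | r0:7,r1:9,r2:4,r3:Add1,r4:5,r5:Add2
c5: issue SUB r0<-Add3 | r0:Add3,r1:9,r2:4,r3:Add1,r4:5,r5:Add2
c6: CDB Mul1=56; stall | r0:Add3,r1:9,r2:4,r3:Add1,r4:5,r5:Add2
c7: CDB Add1=10; issue SUB r0<-Add1 | r0:Add1,r1:9,r2:4,r3:10,r4:5,r5:Add2
c8: CDB Add2=8; issue SUB r1<-Add2 | r0:Add1,r1:Add2,r2:4,r3:10,r4:5,r5:8
c9: CDB Add3=5; issue ADD r0<-Add3 | r0:Add3,r1:Add2,r2:4,r3:10,r4:5,r5:8
c10: - | r0:Add3,r1:Add2,r2:4,r3:10,r4:5,r5:8
c11: CDB Add2=-1 | r0:Add3,r1:-1,r2:4,r3:10,r4:5,r5:8
c12: CDB Add1=3 | r0:Add3,r1:-1,r2:4,r3:10,r4:5,r5:8

STATUS = TAG Add3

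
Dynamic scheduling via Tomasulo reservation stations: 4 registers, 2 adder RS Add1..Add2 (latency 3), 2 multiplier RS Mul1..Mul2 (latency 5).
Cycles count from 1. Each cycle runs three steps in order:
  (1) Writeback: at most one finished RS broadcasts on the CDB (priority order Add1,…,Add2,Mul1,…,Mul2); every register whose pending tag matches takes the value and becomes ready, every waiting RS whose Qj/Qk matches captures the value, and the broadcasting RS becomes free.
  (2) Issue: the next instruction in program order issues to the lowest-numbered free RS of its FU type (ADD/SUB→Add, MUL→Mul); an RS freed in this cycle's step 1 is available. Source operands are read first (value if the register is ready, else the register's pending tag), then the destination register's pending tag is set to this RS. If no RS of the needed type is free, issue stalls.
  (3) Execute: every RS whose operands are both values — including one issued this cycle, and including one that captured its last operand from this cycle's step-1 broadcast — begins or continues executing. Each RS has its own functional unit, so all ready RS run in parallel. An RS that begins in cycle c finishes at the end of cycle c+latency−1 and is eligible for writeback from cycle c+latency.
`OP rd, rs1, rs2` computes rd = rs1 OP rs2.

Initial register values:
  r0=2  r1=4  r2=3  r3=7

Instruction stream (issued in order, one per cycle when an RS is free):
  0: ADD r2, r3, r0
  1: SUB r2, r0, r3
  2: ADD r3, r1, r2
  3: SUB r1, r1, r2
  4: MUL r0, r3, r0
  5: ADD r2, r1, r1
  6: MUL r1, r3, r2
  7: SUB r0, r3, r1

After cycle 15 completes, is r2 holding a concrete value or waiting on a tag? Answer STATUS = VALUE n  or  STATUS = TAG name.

cycle 1: issue ADD r2<-Add1 // r0:2,r1:4,r2:Add1,r3:7
cycle 2: issue SUB r2<-Add2 // r0:2,r1:4,r2:Add2,r3:7
cycle 3: stall // r0:2,r1:4,r2:Add2,r3:7
cycle 4: CDB Add1=9; issue ADD r3<-Add1 // r0:2,r1:4,r2:Add2,r3:Add1
cycle 5: CDB Add2=-5; issue SUB r1<-Add2 // r0:2,r1:Add2,r2:-5,r3:Add1
cycle 6: issue MUL r0<-Mul1 // r0:Mul1,r1:Add2,r2:-5,r3:Add1
cycle 7: stall // r0:Mul1,r1:Add2,r2:-5,r3:Add1
cycle 8: CDB Add1=-1; issue ADD r2<-Add1 // r0:Mul1,r1:Add2,r2:Add1,r3:-1
cycle 9: CDB Add2=9; issue MUL r1<-Mul2 // r0:Mul1,r1:Mul2,r2:Add1,r3:-1
cycle 10: issue SUB r0<-Add2 // r0:Add2,r1:Mul2,r2:Add1,r3:-1
cycle 11: - // r0:Add2,r1:Mul2,r2:Add1,r3:-1
cycle 12: CDB Add1=18 // r0:Add2,r1:Mul2,r2:18,r3:-1
cycle 13: CDB Mul1=-2 // r0:Add2,r1:Mul2,r2:18,r3:-1
cycle 14: - // r0:Add2,r1:Mul2,r2:18,r3:-1
cycle 15: - // r0:Add2,r1:Mul2,r2:18,r3:-1

STATUS = VALUE 18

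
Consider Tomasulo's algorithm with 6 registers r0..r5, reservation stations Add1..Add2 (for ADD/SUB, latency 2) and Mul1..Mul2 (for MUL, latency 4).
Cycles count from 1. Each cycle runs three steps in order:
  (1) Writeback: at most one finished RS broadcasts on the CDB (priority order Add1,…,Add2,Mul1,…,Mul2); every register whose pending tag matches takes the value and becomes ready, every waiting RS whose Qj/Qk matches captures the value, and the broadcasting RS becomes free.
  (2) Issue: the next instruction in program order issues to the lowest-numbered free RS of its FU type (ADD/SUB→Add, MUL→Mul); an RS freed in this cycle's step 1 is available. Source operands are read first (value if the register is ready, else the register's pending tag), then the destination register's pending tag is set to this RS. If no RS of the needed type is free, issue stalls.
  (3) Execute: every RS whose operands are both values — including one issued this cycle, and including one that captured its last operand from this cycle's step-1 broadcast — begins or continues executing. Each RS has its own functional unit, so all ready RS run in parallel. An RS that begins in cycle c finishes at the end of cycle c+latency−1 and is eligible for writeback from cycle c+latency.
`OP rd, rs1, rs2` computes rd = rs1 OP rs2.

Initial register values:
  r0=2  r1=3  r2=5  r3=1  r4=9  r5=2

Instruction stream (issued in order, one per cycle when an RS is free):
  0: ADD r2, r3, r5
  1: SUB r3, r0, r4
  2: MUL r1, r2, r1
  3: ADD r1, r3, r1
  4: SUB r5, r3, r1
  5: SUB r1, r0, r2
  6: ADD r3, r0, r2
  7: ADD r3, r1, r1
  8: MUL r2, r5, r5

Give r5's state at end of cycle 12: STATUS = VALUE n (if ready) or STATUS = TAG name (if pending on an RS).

cycle 1: issue ADD r2<-Add1 // r0:2,r1:3,r2:Add1,r3:1,r4:9,r5:2
cycle 2: issue SUB r3<-Add2 // r0:2,r1:3,r2:Add1,r3:Add2,r4:9,r5:2
cycle 3: CDB Add1=3; issue MUL r1<-Mul1 // r0:2,r1:Mul1,r2:3,r3:Add2,r4:9,r5:2
cycle 4: CDB Add2=-7; issue ADD r1<-Add1 // r0:2,r1:Add1,r2:3,r3:-7,r4:9,r5:2
cycle 5: issue SUB r5<-Add2 // r0:2,r1:Add1,r2:3,r3:-7,r4:9,r5:Add2
cycle 6: stall // r0:2,r1:Add1,r2:3,r3:-7,r4:9,r5:Add2
cycle 7: CDB Mul1=9; stall // r0:2,r1:Add1,r2:3,r3:-7,r4:9,r5:Add2
cycle 8: stall // r0:2,r1:Add1,r2:3,r3:-7,r4:9,r5:Add2
cycle 9: CDB Add1=2; issue SUB r1<-Add1 // r0:2,r1:Add1,r2:3,r3:-7,r4:9,r5:Add2
cycle 10: stall // r0:2,r1:Add1,r2:3,r3:-7,r4:9,r5:Add2
cycle 11: CDB Add1=-1; issue ADD r3<-Add1 // r0:2,r1:-1,r2:3,r3:Add1,r4:9,r5:Add2
cycle 12: CDB Add2=-9; issue ADD r3<-Add2 // r0:2,r1:-1,r2:3,r3:Add2,r4:9,r5:-9

STATUS = VALUE -9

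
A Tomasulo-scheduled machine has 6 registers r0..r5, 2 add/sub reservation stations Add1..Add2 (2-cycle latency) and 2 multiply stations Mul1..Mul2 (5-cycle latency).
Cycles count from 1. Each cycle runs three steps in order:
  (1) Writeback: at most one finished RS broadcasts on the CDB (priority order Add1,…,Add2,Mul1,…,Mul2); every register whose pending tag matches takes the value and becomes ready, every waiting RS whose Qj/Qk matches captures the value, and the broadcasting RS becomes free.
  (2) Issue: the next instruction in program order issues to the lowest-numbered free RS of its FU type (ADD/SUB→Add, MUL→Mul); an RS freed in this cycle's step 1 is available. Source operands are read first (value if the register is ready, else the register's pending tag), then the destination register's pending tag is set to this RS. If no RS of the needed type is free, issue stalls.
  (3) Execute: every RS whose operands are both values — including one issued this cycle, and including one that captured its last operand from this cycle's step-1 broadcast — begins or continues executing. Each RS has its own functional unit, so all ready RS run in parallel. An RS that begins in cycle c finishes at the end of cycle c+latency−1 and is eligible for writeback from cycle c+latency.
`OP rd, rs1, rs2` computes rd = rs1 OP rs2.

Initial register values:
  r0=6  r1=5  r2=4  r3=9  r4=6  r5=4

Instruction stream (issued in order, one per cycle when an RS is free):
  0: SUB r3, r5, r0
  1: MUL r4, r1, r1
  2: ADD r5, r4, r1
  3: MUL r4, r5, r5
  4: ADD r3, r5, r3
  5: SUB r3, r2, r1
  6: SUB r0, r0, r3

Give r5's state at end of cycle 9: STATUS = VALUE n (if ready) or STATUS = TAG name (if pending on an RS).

STATUS = VALUE 30

cycle 1: issue SUB r3<-Add1 // r0:6,r1:5,r2:4,r3:Add1,r4:6,r5:4
cycle 2: issue MUL r4<-Mul1 // r0:6,r1:5,r2:4,r3:Add1,r4:Mul1,r5:4
cycle 3: CDB Add1=-2; issue ADD r5<-Add1 // r0:6,r1:5,r2:4,r3:-2,r4:Mul1,r5:Add1
cycle 4: issue MUL r4<-Mul2 // r0:6,r1:5,r2:4,r3:-2,r4:Mul2,r5:Add1
cycle 5: issue ADD r3<-Add2 // r0:6,r1:5,r2:4,r3:Add2,r4:Mul2,r5:Add1
cycle 6: stall // r0:6,r1:5,r2:4,r3:Add2,r4:Mul2,r5:Add1
cycle 7: CDB Mul1=25; stall // r0:6,r1:5,r2:4,r3:Add2,r4:Mul2,r5:Add1
cycle 8: stall // r0:6,r1:5,r2:4,r3:Add2,r4:Mul2,r5:Add1
cycle 9: CDB Add1=30; issue SUB r3<-Add1 // r0:6,r1:5,r2:4,r3:Add1,r4:Mul2,r5:30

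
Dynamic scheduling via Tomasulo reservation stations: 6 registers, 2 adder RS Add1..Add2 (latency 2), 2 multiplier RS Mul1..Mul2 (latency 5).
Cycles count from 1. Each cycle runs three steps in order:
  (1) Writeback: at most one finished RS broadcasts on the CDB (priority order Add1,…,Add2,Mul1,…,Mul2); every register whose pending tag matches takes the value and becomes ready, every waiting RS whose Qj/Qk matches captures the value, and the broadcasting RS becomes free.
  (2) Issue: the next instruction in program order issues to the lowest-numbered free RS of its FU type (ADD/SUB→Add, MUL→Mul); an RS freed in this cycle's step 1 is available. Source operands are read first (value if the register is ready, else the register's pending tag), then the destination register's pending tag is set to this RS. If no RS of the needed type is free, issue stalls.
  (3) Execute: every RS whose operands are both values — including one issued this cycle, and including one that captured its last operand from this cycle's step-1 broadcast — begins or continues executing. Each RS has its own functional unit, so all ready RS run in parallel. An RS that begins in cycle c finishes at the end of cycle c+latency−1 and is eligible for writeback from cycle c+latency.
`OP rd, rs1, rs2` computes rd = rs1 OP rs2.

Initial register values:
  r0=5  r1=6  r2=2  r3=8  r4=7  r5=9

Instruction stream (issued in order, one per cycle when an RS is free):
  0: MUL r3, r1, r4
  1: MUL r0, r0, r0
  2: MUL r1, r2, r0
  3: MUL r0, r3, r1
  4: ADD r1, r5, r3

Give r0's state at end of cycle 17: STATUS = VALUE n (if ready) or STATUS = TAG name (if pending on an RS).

STATUS = VALUE 2100

cycle 1: issue MUL r3<-Mul1 // r0:5,r1:6,r2:2,r3:Mul1,r4:7,r5:9
cycle 2: issue MUL r0<-Mul2 // r0:Mul2,r1:6,r2:2,r3:Mul1,r4:7,r5:9
cycle 3: stall // r0:Mul2,r1:6,r2:2,r3:Mul1,r4:7,r5:9
cycle 4: stall // r0:Mul2,r1:6,r2:2,r3:Mul1,r4:7,r5:9
cycle 5: stall // r0:Mul2,r1:6,r2:2,r3:Mul1,r4:7,r5:9
cycle 6: CDB Mul1=42; issue MUL r1<-Mul1 // r0:Mul2,r1:Mul1,r2:2,r3:42,r4:7,r5:9
cycle 7: CDB Mul2=25; issue MUL r0<-Mul2 // r0:Mul2,r1:Mul1,r2:2,r3:42,r4:7,r5:9
cycle 8: issue ADD r1<-Add1 // r0:Mul2,r1:Add1,r2:2,r3:42,r4:7,r5:9
cycle 9: - // r0:Mul2,r1:Add1,r2:2,r3:42,r4:7,r5:9
cycle 10: CDB Add1=51 // r0:Mul2,r1:51,r2:2,r3:42,r4:7,r5:9
cycle 11: - // r0:Mul2,r1:51,r2:2,r3:42,r4:7,r5:9
cycle 12: CDB Mul1=50 // r0:Mul2,r1:51,r2:2,r3:42,r4:7,r5:9
cycle 13: - // r0:Mul2,r1:51,r2:2,r3:42,r4:7,r5:9
cycle 14: - // r0:Mul2,r1:51,r2:2,r3:42,r4:7,r5:9
cycle 15: - // r0:Mul2,r1:51,r2:2,r3:42,r4:7,r5:9
cycle 16: - // r0:Mul2,r1:51,r2:2,r3:42,r4:7,r5:9
cycle 17: CDB Mul2=2100 // r0:2100,r1:51,r2:2,r3:42,r4:7,r5:9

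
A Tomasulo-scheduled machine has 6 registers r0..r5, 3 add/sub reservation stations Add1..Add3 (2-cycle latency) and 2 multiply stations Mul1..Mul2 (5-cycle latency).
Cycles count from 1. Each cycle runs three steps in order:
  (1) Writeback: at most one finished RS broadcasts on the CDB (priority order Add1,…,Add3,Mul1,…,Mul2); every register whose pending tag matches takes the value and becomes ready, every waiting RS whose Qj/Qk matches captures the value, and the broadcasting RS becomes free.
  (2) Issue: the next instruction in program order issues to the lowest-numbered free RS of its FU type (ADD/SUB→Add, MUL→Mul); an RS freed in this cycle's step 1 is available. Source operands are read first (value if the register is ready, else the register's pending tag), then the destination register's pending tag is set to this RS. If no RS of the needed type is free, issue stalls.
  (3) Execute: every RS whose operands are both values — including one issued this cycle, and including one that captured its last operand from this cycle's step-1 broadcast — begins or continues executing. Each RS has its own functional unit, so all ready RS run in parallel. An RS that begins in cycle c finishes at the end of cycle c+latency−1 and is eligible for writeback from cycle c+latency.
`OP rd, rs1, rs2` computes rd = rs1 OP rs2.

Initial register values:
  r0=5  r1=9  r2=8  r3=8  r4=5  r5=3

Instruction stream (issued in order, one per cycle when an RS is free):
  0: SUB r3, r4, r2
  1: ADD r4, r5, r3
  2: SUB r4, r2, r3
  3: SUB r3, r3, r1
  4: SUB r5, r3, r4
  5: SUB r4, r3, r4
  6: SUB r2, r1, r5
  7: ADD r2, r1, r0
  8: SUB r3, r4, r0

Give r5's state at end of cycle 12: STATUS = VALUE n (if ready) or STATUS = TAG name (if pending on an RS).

STATUS = VALUE -23

c1: issue SUB r3<-Add1 | r0:5,r1:9,r2:8,r3:Add1,r4:5,r5:3
c2: issue ADD r4<-Add2 | r0:5,r1:9,r2:8,r3:Add1,r4:Add2,r5:3
c3: CDB Add1=-3; issue SUB r4<-Add1 | r0:5,r1:9,r2:8,r3:-3,r4:Add1,r5:3
c4: issue SUB r3<-Add3 | r0:5,r1:9,r2:8,r3:Add3,r4:Add1,r5:3
c5: CDB Add1=11; issue SUB r5<-Add1 | r0:5,r1:9,r2:8,r3:Add3,r4:11,r5:Add1
c6: CDB Add2=0; issue SUB r4<-Add2 | r0:5,r1:9,r2:8,r3:Add3,r4:Add2,r5:Add1
c7: CDB Add3=-12; issue SUB r2<-Add3 | r0:5,r1:9,r2:Add3,r3:-12,r4:Add2,r5:Add1
c8: stall | r0:5,r1:9,r2:Add3,r3:-12,r4:Add2,r5:Add1
c9: CDB Add1=-23; issue ADD r2<-Add1 | r0:5,r1:9,r2:Add1,r3:-12,r4:Add2,r5:-23
c10: CDB Add2=-23; issue SUB r3<-Add2 | r0:5,r1:9,r2:Add1,r3:Add2,r4:-23,r5:-23
c11: CDB Add1=14 | r0:5,r1:9,r2:14,r3:Add2,r4:-23,r5:-23
c12: CDB Add2=-28 | r0:5,r1:9,r2:14,r3:-28,r4:-23,r5:-23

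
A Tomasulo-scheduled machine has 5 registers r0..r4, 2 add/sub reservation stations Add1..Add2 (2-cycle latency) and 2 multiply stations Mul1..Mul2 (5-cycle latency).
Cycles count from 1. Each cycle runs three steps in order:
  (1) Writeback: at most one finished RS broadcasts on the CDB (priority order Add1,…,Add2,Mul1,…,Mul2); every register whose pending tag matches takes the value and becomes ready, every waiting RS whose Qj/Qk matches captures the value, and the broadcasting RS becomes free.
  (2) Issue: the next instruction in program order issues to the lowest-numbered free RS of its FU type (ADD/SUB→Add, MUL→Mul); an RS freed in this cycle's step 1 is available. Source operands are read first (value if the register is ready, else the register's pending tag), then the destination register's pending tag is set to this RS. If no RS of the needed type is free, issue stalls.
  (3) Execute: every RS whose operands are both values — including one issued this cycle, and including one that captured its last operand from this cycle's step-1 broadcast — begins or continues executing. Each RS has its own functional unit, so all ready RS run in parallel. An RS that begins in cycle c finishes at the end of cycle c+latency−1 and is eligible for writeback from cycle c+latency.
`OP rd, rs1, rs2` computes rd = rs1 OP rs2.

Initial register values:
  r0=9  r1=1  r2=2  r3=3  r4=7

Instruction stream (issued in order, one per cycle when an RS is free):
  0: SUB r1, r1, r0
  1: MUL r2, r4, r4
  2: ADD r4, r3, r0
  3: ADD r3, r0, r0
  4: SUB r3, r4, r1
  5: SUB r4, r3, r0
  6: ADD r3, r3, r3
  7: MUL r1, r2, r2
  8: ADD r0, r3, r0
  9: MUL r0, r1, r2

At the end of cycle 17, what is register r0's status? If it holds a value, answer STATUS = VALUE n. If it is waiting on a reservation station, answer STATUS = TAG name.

STATUS = TAG Mul2

cycle 1: issue SUB r1<-Add1 // r0:9,r1:Add1,r2:2,r3:3,r4:7
cycle 2: issue MUL r2<-Mul1 // r0:9,r1:Add1,r2:Mul1,r3:3,r4:7
cycle 3: CDB Add1=-8; issue ADD r4<-Add1 // r0:9,r1:-8,r2:Mul1,r3:3,r4:Add1
cycle 4: issue ADD r3<-Add2 // r0:9,r1:-8,r2:Mul1,r3:Add2,r4:Add1
cycle 5: CDB Add1=12; issue SUB r3<-Add1 // r0:9,r1:-8,r2:Mul1,r3:Add1,r4:12
cycle 6: CDB Add2=18; issue SUB r4<-Add2 // r0:9,r1:-8,r2:Mul1,r3:Add1,r4:Add2
cycle 7: CDB Add1=20; issue ADD r3<-Add1 // r0:9,r1:-8,r2:Mul1,r3:Add1,r4:Add2
cycle 8: CDB Mul1=49; issue MUL r1<-Mul1 // r0:9,r1:Mul1,r2:49,r3:Add1,r4:Add2
cycle 9: CDB Add1=40; issue ADD r0<-Add1 // r0:Add1,r1:Mul1,r2:49,r3:40,r4:Add2
cycle 10: CDB Add2=11; issue MUL r0<-Mul2 // r0:Mul2,r1:Mul1,r2:49,r3:40,r4:11
cycle 11: CDB Add1=49 // r0:Mul2,r1:Mul1,r2:49,r3:40,r4:11
cycle 12: - // r0:Mul2,r1:Mul1,r2:49,r3:40,r4:11
cycle 13: CDB Mul1=2401 // r0:Mul2,r1:2401,r2:49,r3:40,r4:11
cycle 14: - // r0:Mul2,r1:2401,r2:49,r3:40,r4:11
cycle 15: - // r0:Mul2,r1:2401,r2:49,r3:40,r4:11
cycle 16: - // r0:Mul2,r1:2401,r2:49,r3:40,r4:11
cycle 17: - // r0:Mul2,r1:2401,r2:49,r3:40,r4:11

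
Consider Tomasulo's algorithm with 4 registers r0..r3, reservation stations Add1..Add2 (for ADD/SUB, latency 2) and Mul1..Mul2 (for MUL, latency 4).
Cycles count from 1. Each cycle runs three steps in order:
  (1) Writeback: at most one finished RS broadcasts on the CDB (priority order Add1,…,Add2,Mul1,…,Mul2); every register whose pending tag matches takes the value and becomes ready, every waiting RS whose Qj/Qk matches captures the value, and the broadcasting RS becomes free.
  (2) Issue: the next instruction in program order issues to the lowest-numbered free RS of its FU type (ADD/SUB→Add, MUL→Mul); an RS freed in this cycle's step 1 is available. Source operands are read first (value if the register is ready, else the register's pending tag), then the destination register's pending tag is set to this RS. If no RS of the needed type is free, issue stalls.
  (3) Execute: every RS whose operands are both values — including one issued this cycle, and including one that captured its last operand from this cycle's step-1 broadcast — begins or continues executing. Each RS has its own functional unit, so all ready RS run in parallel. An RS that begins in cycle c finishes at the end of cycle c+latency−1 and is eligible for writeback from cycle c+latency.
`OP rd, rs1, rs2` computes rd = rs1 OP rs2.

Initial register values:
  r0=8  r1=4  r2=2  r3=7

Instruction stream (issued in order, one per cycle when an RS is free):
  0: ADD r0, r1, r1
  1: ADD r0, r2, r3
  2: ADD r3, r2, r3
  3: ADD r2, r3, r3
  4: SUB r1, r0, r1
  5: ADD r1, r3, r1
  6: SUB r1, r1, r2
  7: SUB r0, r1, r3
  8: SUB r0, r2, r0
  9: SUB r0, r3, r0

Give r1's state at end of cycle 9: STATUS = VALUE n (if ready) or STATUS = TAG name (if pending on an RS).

c1: issue ADD r0<-Add1 | r0:Add1,r1:4,r2:2,r3:7
c2: issue ADD r0<-Add2 | r0:Add2,r1:4,r2:2,r3:7
c3: CDB Add1=8; issue ADD r3<-Add1 | r0:Add2,r1:4,r2:2,r3:Add1
c4: CDB Add2=9; issue ADD r2<-Add2 | r0:9,r1:4,r2:Add2,r3:Add1
c5: CDB Add1=9; issue SUB r1<-Add1 | r0:9,r1:Add1,r2:Add2,r3:9
c6: stall | r0:9,r1:Add1,r2:Add2,r3:9
c7: CDB Add1=5; issue ADD r1<-Add1 | r0:9,r1:Add1,r2:Add2,r3:9
c8: CDB Add2=18; issue SUB r1<-Add2 | r0:9,r1:Add2,r2:18,r3:9
c9: CDB Add1=14; issue SUB r0<-Add1 | r0:Add1,r1:Add2,r2:18,r3:9

STATUS = TAG Add2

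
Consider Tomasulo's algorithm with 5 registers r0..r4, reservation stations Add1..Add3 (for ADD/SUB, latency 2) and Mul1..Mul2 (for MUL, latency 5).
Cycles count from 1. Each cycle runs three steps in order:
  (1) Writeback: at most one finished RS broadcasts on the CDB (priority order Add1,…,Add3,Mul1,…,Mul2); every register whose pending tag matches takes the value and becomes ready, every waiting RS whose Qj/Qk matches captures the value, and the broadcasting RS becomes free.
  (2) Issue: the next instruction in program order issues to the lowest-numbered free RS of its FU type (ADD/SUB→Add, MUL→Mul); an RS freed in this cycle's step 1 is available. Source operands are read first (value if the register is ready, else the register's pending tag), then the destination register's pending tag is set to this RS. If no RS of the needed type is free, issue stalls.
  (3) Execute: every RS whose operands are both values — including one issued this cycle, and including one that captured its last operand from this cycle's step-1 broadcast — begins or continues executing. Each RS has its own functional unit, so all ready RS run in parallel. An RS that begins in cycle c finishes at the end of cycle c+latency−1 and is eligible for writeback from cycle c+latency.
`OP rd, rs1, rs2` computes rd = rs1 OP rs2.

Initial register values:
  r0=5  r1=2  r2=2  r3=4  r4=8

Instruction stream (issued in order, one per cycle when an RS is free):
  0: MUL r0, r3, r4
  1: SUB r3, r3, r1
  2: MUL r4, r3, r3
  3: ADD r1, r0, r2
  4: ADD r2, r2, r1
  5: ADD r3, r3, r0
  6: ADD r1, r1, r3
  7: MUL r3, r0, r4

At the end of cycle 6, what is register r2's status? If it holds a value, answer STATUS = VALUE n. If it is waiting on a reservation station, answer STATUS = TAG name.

  c1: issue MUL r0<-Mul1  regs: r0:Mul1,r1:2,r2:2,r3:4,r4:8
  c2: issue SUB r3<-Add1  regs: r0:Mul1,r1:2,r2:2,r3:Add1,r4:8
  c3: issue MUL r4<-Mul2  regs: r0:Mul1,r1:2,r2:2,r3:Add1,r4:Mul2
  c4: CDB Add1=2; issue ADD r1<-Add1  regs: r0:Mul1,r1:Add1,r2:2,r3:2,r4:Mul2
  c5: issue ADD r2<-Add2  regs: r0:Mul1,r1:Add1,r2:Add2,r3:2,r4:Mul2
  c6: CDB Mul1=32; issue ADD r3<-Add3  regs: r0:32,r1:Add1,r2:Add2,r3:Add3,r4:Mul2

STATUS = TAG Add2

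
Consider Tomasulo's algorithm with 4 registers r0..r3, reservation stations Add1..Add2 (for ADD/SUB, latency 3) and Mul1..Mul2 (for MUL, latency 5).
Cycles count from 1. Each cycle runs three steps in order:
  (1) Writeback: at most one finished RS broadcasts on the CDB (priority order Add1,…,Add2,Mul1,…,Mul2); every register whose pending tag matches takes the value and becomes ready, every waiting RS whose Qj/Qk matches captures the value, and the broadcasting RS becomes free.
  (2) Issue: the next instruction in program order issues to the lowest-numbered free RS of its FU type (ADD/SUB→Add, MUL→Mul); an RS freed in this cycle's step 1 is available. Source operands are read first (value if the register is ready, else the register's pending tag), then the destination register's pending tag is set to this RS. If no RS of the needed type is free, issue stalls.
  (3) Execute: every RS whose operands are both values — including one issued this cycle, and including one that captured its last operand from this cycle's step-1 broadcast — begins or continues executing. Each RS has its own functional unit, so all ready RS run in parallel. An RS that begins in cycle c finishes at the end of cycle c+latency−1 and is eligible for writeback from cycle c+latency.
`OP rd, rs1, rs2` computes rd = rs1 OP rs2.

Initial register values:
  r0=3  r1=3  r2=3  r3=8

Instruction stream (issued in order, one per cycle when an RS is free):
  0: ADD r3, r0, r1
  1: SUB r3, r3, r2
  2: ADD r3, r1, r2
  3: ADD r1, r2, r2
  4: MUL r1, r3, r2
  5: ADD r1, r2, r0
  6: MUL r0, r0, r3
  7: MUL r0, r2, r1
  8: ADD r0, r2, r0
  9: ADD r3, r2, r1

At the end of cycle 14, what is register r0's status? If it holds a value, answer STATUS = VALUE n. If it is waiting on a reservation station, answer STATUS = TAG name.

STATUS = TAG Add1

c1: issue ADD r3<-Add1 | r0:3,r1:3,r2:3,r3:Add1
c2: issue SUB r3<-Add2 | r0:3,r1:3,r2:3,r3:Add2
c3: stall | r0:3,r1:3,r2:3,r3:Add2
c4: CDB Add1=6; issue ADD r3<-Add1 | r0:3,r1:3,r2:3,r3:Add1
c5: stall | r0:3,r1:3,r2:3,r3:Add1
c6: stall | r0:3,r1:3,r2:3,r3:Add1
c7: CDB Add1=6; issue ADD r1<-Add1 | r0:3,r1:Add1,r2:3,r3:6
c8: CDB Add2=3; issue MUL r1<-Mul1 | r0:3,r1:Mul1,r2:3,r3:6
c9: issue ADD r1<-Add2 | r0:3,r1:Add2,r2:3,r3:6
c10: CDB Add1=6; issue MUL r0<-Mul2 | r0:Mul2,r1:Add2,r2:3,r3:6
c11: stall | r0:Mul2,r1:Add2,r2:3,r3:6
c12: CDB Add2=6; stall | r0:Mul2,r1:6,r2:3,r3:6
c13: CDB Mul1=18; issue MUL r0<-Mul1 | r0:Mul1,r1:6,r2:3,r3:6
c14: issue ADD r0<-Add1 | r0:Add1,r1:6,r2:3,r3:6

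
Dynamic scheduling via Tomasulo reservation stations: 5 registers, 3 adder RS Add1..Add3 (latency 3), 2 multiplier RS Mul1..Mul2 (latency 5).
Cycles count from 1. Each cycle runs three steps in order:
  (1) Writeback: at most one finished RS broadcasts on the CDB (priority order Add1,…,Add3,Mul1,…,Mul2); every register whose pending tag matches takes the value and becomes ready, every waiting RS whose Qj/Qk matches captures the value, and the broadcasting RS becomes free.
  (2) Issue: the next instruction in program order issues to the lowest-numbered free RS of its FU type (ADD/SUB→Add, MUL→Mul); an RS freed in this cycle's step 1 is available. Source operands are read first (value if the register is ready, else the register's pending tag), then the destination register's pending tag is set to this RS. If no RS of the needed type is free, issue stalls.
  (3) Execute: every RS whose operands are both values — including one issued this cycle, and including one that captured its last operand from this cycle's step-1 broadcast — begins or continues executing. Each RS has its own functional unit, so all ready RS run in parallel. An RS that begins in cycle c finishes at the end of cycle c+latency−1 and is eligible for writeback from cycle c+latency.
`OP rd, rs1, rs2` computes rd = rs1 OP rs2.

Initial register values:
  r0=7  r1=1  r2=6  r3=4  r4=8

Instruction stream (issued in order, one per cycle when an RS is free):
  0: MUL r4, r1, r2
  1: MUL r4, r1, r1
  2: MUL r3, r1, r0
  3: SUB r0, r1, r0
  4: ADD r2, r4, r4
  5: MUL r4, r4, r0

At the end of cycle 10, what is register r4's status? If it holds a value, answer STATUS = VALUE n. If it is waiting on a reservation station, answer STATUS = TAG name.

STATUS = TAG Mul2

c1: issue MUL r4<-Mul1 | r0:7,r1:1,r2:6,r3:4,r4:Mul1
c2: issue MUL r4<-Mul2 | r0:7,r1:1,r2:6,r3:4,r4:Mul2
c3: stall | r0:7,r1:1,r2:6,r3:4,r4:Mul2
c4: stall | r0:7,r1:1,r2:6,r3:4,r4:Mul2
c5: stall | r0:7,r1:1,r2:6,r3:4,r4:Mul2
c6: CDB Mul1=6; issue MUL r3<-Mul1 | r0:7,r1:1,r2:6,r3:Mul1,r4:Mul2
c7: CDB Mul2=1; issue SUB r0<-Add1 | r0:Add1,r1:1,r2:6,r3:Mul1,r4:1
c8: issue ADD r2<-Add2 | r0:Add1,r1:1,r2:Add2,r3:Mul1,r4:1
c9: issue MUL r4<-Mul2 | r0:Add1,r1:1,r2:Add2,r3:Mul1,r4:Mul2
c10: CDB Add1=-6 | r0:-6,r1:1,r2:Add2,r3:Mul1,r4:Mul2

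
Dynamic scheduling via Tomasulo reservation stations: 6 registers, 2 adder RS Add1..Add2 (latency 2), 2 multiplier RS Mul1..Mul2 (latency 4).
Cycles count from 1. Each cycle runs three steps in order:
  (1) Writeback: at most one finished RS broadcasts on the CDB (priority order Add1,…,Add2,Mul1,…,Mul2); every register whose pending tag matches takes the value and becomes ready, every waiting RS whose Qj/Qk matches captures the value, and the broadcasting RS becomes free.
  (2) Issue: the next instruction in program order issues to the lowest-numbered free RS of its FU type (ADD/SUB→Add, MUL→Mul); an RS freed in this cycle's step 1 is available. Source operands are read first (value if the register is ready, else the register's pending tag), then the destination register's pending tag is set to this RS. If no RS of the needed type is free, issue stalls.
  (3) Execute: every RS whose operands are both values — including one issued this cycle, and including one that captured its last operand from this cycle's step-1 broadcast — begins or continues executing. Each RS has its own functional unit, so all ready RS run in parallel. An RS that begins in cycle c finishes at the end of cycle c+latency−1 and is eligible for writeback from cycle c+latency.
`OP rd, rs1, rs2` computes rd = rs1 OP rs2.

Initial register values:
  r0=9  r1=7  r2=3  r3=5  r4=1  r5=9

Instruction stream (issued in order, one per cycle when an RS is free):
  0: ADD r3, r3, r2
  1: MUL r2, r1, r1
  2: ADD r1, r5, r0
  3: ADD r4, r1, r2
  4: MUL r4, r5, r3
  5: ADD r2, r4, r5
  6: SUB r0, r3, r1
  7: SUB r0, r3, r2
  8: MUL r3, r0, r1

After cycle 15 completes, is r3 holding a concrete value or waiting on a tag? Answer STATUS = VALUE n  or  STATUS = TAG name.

STATUS = TAG Mul1

c1: issue ADD r3<-Add1 | r0:9,r1:7,r2:3,r3:Add1,r4:1,r5:9
c2: issue MUL r2<-Mul1 | r0:9,r1:7,r2:Mul1,r3:Add1,r4:1,r5:9
c3: CDB Add1=8; issue ADD r1<-Add1 | r0:9,r1:Add1,r2:Mul1,r3:8,r4:1,r5:9
c4: issue ADD r4<-Add2 | r0:9,r1:Add1,r2:Mul1,r3:8,r4:Add2,r5:9
c5: CDB Add1=18; issue MUL r4<-Mul2 | r0:9,r1:18,r2:Mul1,r3:8,r4:Mul2,r5:9
c6: CDB Mul1=49; issue ADD r2<-Add1 | r0:9,r1:18,r2:Add1,r3:8,r4:Mul2,r5:9
c7: stall | r0:9,r1:18,r2:Add1,r3:8,r4:Mul2,r5:9
c8: CDB Add2=67; issue SUB r0<-Add2 | r0:Add2,r1:18,r2:Add1,r3:8,r4:Mul2,r5:9
c9: CDB Mul2=72; stall | r0:Add2,r1:18,r2:Add1,r3:8,r4:72,r5:9
c10: CDB Add2=-10; issue SUB r0<-Add2 | r0:Add2,r1:18,r2:Add1,r3:8,r4:72,r5:9
c11: CDB Add1=81; issue MUL r3<-Mul1 | r0:Add2,r1:18,r2:81,r3:Mul1,r4:72,r5:9
c12: - | r0:Add2,r1:18,r2:81,r3:Mul1,r4:72,r5:9
c13: CDB Add2=-73 | r0:-73,r1:18,r2:81,r3:Mul1,r4:72,r5:9
c14: - | r0:-73,r1:18,r2:81,r3:Mul1,r4:72,r5:9
c15: - | r0:-73,r1:18,r2:81,r3:Mul1,r4:72,r5:9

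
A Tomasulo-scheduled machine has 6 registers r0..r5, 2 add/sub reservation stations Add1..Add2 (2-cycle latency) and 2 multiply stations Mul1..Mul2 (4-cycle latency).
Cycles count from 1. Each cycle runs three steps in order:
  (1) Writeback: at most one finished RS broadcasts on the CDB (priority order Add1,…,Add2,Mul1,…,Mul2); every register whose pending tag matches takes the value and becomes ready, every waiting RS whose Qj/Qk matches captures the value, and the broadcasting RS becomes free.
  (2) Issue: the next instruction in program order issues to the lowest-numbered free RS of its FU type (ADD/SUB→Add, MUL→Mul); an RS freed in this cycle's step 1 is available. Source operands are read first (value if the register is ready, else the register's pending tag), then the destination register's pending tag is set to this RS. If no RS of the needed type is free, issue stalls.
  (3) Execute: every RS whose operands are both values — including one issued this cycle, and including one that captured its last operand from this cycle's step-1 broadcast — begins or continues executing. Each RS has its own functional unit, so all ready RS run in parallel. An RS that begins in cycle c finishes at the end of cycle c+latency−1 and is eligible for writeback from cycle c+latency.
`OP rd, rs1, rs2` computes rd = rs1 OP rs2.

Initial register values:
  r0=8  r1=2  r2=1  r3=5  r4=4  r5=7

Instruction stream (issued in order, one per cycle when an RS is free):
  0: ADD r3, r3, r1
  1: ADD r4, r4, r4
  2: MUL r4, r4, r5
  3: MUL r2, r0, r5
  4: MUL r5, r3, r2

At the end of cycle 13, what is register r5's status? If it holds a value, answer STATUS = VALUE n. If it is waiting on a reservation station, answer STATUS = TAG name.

STATUS = VALUE 392

cycle 1: issue ADD r3<-Add1 // r0:8,r1:2,r2:1,r3:Add1,r4:4,r5:7
cycle 2: issue ADD r4<-Add2 // r0:8,r1:2,r2:1,r3:Add1,r4:Add2,r5:7
cycle 3: CDB Add1=7; issue MUL r4<-Mul1 // r0:8,r1:2,r2:1,r3:7,r4:Mul1,r5:7
cycle 4: CDB Add2=8; issue MUL r2<-Mul2 // r0:8,r1:2,r2:Mul2,r3:7,r4:Mul1,r5:7
cycle 5: stall // r0:8,r1:2,r2:Mul2,r3:7,r4:Mul1,r5:7
cycle 6: stall // r0:8,r1:2,r2:Mul2,r3:7,r4:Mul1,r5:7
cycle 7: stall // r0:8,r1:2,r2:Mul2,r3:7,r4:Mul1,r5:7
cycle 8: CDB Mul1=56; issue MUL r5<-Mul1 // r0:8,r1:2,r2:Mul2,r3:7,r4:56,r5:Mul1
cycle 9: CDB Mul2=56 // r0:8,r1:2,r2:56,r3:7,r4:56,r5:Mul1
cycle 10: - // r0:8,r1:2,r2:56,r3:7,r4:56,r5:Mul1
cycle 11: - // r0:8,r1:2,r2:56,r3:7,r4:56,r5:Mul1
cycle 12: - // r0:8,r1:2,r2:56,r3:7,r4:56,r5:Mul1
cycle 13: CDB Mul1=392 // r0:8,r1:2,r2:56,r3:7,r4:56,r5:392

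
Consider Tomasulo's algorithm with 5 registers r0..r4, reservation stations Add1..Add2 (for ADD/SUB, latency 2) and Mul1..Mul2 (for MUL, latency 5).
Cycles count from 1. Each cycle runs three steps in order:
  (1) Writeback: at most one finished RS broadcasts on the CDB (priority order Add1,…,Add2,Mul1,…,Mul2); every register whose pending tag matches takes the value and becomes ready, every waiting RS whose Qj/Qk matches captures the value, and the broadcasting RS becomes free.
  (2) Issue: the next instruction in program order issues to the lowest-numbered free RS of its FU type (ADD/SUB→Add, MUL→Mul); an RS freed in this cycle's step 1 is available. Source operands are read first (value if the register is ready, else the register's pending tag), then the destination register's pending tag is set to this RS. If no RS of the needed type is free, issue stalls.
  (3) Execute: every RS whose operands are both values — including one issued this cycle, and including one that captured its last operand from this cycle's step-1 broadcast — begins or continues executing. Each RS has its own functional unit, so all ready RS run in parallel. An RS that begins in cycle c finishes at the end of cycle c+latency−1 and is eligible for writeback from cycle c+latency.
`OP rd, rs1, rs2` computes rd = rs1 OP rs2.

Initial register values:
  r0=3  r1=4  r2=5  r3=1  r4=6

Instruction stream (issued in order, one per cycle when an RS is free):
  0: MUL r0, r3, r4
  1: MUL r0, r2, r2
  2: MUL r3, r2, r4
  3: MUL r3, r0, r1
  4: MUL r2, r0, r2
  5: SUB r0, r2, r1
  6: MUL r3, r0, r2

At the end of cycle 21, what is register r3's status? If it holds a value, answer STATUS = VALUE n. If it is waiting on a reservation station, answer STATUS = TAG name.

cycle 1: issue MUL r0<-Mul1 // r0:Mul1,r1:4,r2:5,r3:1,r4:6
cycle 2: issue MUL r0<-Mul2 // r0:Mul2,r1:4,r2:5,r3:1,r4:6
cycle 3: stall // r0:Mul2,r1:4,r2:5,r3:1,r4:6
cycle 4: stall // r0:Mul2,r1:4,r2:5,r3:1,r4:6
cycle 5: stall // r0:Mul2,r1:4,r2:5,r3:1,r4:6
cycle 6: CDB Mul1=6; issue MUL r3<-Mul1 // r0:Mul2,r1:4,r2:5,r3:Mul1,r4:6
cycle 7: CDB Mul2=25; issue MUL r3<-Mul2 // r0:25,r1:4,r2:5,r3:Mul2,r4:6
cycle 8: stall // r0:25,r1:4,r2:5,r3:Mul2,r4:6
cycle 9: stall // r0:25,r1:4,r2:5,r3:Mul2,r4:6
cycle 10: stall // r0:25,r1:4,r2:5,r3:Mul2,r4:6
cycle 11: CDB Mul1=30; issue MUL r2<-Mul1 // r0:25,r1:4,r2:Mul1,r3:Mul2,r4:6
cycle 12: CDB Mul2=100; issue SUB r0<-Add1 // r0:Add1,r1:4,r2:Mul1,r3:100,r4:6
cycle 13: issue MUL r3<-Mul2 // r0:Add1,r1:4,r2:Mul1,r3:Mul2,r4:6
cycle 14: - // r0:Add1,r1:4,r2:Mul1,r3:Mul2,r4:6
cycle 15: - // r0:Add1,r1:4,r2:Mul1,r3:Mul2,r4:6
cycle 16: CDB Mul1=125 // r0:Add1,r1:4,r2:125,r3:Mul2,r4:6
cycle 17: - // r0:Add1,r1:4,r2:125,r3:Mul2,r4:6
cycle 18: CDB Add1=121 // r0:121,r1:4,r2:125,r3:Mul2,r4:6
cycle 19: - // r0:121,r1:4,r2:125,r3:Mul2,r4:6
cycle 20: - // r0:121,r1:4,r2:125,r3:Mul2,r4:6
cycle 21: - // r0:121,r1:4,r2:125,r3:Mul2,r4:6

STATUS = TAG Mul2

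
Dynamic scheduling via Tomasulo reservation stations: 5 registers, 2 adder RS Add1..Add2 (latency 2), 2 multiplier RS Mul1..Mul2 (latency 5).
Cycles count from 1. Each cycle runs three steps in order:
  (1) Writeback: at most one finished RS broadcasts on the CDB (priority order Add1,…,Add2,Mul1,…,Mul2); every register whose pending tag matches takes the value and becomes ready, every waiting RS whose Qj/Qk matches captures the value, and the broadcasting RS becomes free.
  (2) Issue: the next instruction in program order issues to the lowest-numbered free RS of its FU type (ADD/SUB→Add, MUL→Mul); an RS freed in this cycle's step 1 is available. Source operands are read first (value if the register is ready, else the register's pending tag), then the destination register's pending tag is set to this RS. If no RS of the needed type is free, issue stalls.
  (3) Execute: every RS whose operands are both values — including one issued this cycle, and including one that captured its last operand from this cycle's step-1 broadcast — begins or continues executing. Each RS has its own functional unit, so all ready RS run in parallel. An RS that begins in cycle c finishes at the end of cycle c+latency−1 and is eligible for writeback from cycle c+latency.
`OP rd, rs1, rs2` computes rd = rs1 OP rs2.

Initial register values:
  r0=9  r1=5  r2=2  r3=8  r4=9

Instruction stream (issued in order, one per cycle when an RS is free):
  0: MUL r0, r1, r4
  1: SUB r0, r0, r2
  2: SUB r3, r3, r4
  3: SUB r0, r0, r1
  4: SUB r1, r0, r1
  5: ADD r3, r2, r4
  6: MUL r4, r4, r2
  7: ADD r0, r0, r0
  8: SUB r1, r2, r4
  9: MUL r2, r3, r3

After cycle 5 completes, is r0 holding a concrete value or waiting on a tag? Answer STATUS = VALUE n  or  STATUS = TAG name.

STATUS = TAG Add2

  c1: issue MUL r0<-Mul1  regs: r0:Mul1,r1:5,r2:2,r3:8,r4:9
  c2: issue SUB r0<-Add1  regs: r0:Add1,r1:5,r2:2,r3:8,r4:9
  c3: issue SUB r3<-Add2  regs: r0:Add1,r1:5,r2:2,r3:Add2,r4:9
  c4: stall  regs: r0:Add1,r1:5,r2:2,r3:Add2,r4:9
  c5: CDB Add2=-1; issue SUB r0<-Add2  regs: r0:Add2,r1:5,r2:2,r3:-1,r4:9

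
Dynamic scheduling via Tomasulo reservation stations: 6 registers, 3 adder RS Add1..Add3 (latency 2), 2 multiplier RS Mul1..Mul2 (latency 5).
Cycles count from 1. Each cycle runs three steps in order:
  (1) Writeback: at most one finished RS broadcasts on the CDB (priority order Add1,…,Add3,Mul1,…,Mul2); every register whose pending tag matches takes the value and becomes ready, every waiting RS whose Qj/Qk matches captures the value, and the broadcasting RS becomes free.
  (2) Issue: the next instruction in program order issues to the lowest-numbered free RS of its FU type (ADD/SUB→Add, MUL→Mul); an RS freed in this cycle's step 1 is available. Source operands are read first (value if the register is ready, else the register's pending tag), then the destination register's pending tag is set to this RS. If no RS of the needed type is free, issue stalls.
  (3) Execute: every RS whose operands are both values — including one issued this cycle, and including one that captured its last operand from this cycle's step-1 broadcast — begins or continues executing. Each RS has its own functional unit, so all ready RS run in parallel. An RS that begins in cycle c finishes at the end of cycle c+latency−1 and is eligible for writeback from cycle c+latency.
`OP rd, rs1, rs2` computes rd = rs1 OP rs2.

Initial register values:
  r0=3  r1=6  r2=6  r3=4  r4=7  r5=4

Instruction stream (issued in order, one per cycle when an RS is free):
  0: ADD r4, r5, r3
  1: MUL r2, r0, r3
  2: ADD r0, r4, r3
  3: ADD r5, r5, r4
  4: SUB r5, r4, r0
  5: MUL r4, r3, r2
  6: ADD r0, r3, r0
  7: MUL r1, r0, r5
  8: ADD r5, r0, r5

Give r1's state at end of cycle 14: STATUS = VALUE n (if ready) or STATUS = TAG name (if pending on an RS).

cycle 1: issue ADD r4<-Add1 // r0:3,r1:6,r2:6,r3:4,r4:Add1,r5:4
cycle 2: issue MUL r2<-Mul1 // r0:3,r1:6,r2:Mul1,r3:4,r4:Add1,r5:4
cycle 3: CDB Add1=8; issue ADD r0<-Add1 // r0:Add1,r1:6,r2:Mul1,r3:4,r4:8,r5:4
cycle 4: issue ADD r5<-Add2 // r0:Add1,r1:6,r2:Mul1,r3:4,r4:8,r5:Add2
cycle 5: CDB Add1=12; issue SUB r5<-Add1 // r0:12,r1:6,r2:Mul1,r3:4,r4:8,r5:Add1
cycle 6: CDB Add2=12; issue MUL r4<-Mul2 // r0:12,r1:6,r2:Mul1,r3:4,r4:Mul2,r5:Add1
cycle 7: CDB Add1=-4; issue ADD r0<-Add1 // r0:Add1,r1:6,r2:Mul1,r3:4,r4:Mul2,r5:-4
cycle 8: CDB Mul1=12; issue MUL r1<-Mul1 // r0:Add1,r1:Mul1,r2:12,r3:4,r4:Mul2,r5:-4
cycle 9: CDB Add1=16; issue ADD r5<-Add1 // r0:16,r1:Mul1,r2:12,r3:4,r4:Mul2,r5:Add1
cycle 10: - // r0:16,r1:Mul1,r2:12,r3:4,r4:Mul2,r5:Add1
cycle 11: CDB Add1=12 // r0:16,r1:Mul1,r2:12,r3:4,r4:Mul2,r5:12
cycle 12: - // r0:16,r1:Mul1,r2:12,r3:4,r4:Mul2,r5:12
cycle 13: CDB Mul2=48 // r0:16,r1:Mul1,r2:12,r3:4,r4:48,r5:12
cycle 14: CDB Mul1=-64 // r0:16,r1:-64,r2:12,r3:4,r4:48,r5:12

STATUS = VALUE -64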